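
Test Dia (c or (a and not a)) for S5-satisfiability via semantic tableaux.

Satisfiable (open branch found)

1. Dia (c or (a and not a)), 0
2. c or (a and not a), 1
3. c, 1
Accessibility: 0R0, 0R1, 1R0, 1R1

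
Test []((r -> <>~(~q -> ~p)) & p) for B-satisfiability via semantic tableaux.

Satisfiable (open branch found)

1. []((r -> <>~(~q -> ~p)) & p), u
2. (r -> <>~(~q -> ~p)) & p, u   [[]-rule on 1 via uRu]
3. r -> <>~(~q -> ~p), u   [&-rule on 2]
4. p, u   [&-rule on 2]
5. <>~(~q -> ~p), u   [->-rule on 3 (branches; this branch)]
6. ~(~q -> ~p), v   [<>-rule on 5: fresh world v, uRv]
7. ~q, v   [~->-rule on 6]
8. p, v   [~->-rule on 6]
9. (r -> <>~(~q -> ~p)) & p, v   [[]-rule on 1 via uRv]
10. r -> <>~(~q -> ~p), v   [&-rule on 9]
11. <>~(~q -> ~p), v   [->-rule on 10 (branches; this branch)]
12. ~(~q -> ~p), w   [<>-rule on 11: fresh world w, vRw]
13. ~q, w   [~->-rule on 12]
14. p, w   [~->-rule on 12]
Accessibility: uRu, uRv, vRu, vRv, vRw, wRv, wRw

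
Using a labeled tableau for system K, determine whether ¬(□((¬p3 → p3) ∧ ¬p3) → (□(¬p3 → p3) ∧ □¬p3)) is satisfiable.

1. ¬(□((¬p3 → p3) ∧ ¬p3) → (□(¬p3 → p3) ∧ □¬p3)), 0
2. □((¬p3 → p3) ∧ ¬p3), 0
3. ¬(□(¬p3 → p3) ∧ □¬p3), 0
4. ¬□(¬p3 → p3), 0
5. ¬(¬p3 → p3), 1
6. ¬p3, 1
7. (¬p3 → p3) ∧ ¬p3, 1
8. ¬p3 → p3, 1
9. p3, 1
Accessibility: 0R1
Branch closes: p3 and ¬p3 both at 1.
(One branch shown.) All branches close.

Unsatisfiable (every branch closes)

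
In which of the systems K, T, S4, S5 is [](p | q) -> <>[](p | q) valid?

T, S4, S5

K-tableau for the negation ~([](p | q) -> <>[](p | q)):
1. ~([](p | q) -> <>[](p | q)), u
2. [](p | q), u   [~->-rule on 1]
3. ~<>[](p | q), u   [~->-rule on 1]
Complete open branch: countermodel on a K-frame, so not valid in K.
T-tableau for the negation ~([](p | q) -> <>[](p | q)):
1. ~([](p | q) -> <>[](p | q)), u
2. [](p | q), u   [~->-rule on 1]
3. ~<>[](p | q), u   [~->-rule on 1]
4. p | q, u   [[]-rule on 2 via uRu]
5. ~[](p | q), u   [~<>-rule on 3 via uRu]
6. q, u   [|-rule on 4 (branches; this branch)]
7. ~(p | q), v   [~[]-rule on 5: fresh world v, uRv]
8. ~p, v   [~|-rule on 7]
9. ~q, v   [~|-rule on 7]
10. p | q, v   [[]-rule on 2 via uRv]
11. ~[](p | q), v   [~<>-rule on 3 via uRv]
12. q, v   [|-rule on 10 (branches; this branch)]
Accessibility: uRu, uRv, vRv
Branch closes: q and ~q both at v.
Every branch closes (one shown): valid in T, hence also in S4, S5 (every theorem of T is a theorem of S4 and S5).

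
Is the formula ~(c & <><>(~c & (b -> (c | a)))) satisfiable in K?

1. ~(c & <><>(~c & (b -> (c | a)))), u
2. ~<><>(~c & (b -> (c | a))), u   [~&-rule on 1 (branches; this branch)]

Satisfiable (open branch found)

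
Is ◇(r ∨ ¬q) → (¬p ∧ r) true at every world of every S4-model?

Tableau for the negation ¬(◇(r ∨ ¬q) → (¬p ∧ r)):
1. ¬(◇(r ∨ ¬q) → (¬p ∧ r)), u
2. ◇(r ∨ ¬q), u   [¬→-rule on 1]
3. ¬(¬p ∧ r), u   [¬→-rule on 1]
4. ¬r, u   [¬∧-rule on 3 (branches; this branch)]
5. r ∨ ¬q, v   [◇-rule on 2: fresh world v, uRv]
6. ¬q, v   [∨-rule on 5 (branches; this branch)]
Accessibility: uRu, uRv, vRv
The negation has an open branch (countermodel exists).

Invalid (countermodel exists)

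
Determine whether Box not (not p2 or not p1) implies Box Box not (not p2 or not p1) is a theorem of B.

Not valid

Tableau for the negation not (Box not (not p2 or not p1) implies Box Box not (not p2 or not p1)):
1. not (Box not (not p2 or not p1) implies Box Box not (not p2 or not p1)), w0
2. Box not (not p2 or not p1), w0
3. not Box Box not (not p2 or not p1), w0
4. not (not p2 or not p1), w0
5. p2, w0
6. p1, w0
7. not Box not (not p2 or not p1), w1
8. not (not p2 or not p1), w1
9. p2, w1
10. p1, w1
11. not p2 or not p1, w2
12. not p1, w2
Accessibility: w0Rw0, w0Rw1, w1Rw0, w1Rw1, w1Rw2, w2Rw1, w2Rw2
The negation has an open branch (countermodel exists).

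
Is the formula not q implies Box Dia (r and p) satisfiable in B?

1. not q implies Box Dia (r and p), w0
2. Box Dia (r and p), w0
3. Dia (r and p), w0
4. r and p, w1
5. r, w1
6. p, w1
7. Dia (r and p), w1
8. r and p, w2
9. r, w2
10. p, w2
Accessibility: w0Rw0, w0Rw1, w1Rw0, w1Rw1, w1Rw2, w2Rw1, w2Rw2

Satisfiable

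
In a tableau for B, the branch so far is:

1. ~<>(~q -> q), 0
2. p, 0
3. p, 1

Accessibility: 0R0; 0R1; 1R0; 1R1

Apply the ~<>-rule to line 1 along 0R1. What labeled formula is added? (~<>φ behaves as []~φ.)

~(~q -> q), 1

~<>φ behaves as []~φ: propagate the negated body to each accessible world.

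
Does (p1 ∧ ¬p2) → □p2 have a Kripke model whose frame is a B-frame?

1. (p1 ∧ ¬p2) → □p2, w0
2. □p2, w0
3. p2, w0
Accessibility: w0Rw0

Satisfiable (open branch found)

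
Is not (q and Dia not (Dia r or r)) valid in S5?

Tableau for the negation q and Dia not (Dia r or r):
1. q and Dia not (Dia r or r), w0
2. q, w0
3. Dia not (Dia r or r), w0
4. not (Dia r or r), w1
5. not Dia r, w1
6. not r, w1
7. not r, w0
Accessibility: w0Rw0, w0Rw1, w1Rw0, w1Rw1
The negation has an open branch (countermodel exists).

Invalid (countermodel exists)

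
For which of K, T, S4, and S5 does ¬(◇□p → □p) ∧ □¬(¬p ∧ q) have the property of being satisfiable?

S5-tableau for the formula:
1. ¬(◇□p → □p) ∧ □¬(¬p ∧ q), w0
2. ¬(◇□p → □p), w0   [∧-rule on 1]
3. □¬(¬p ∧ q), w0   [∧-rule on 1]
4. ◇□p, w0   [¬→-rule on 2]
5. ¬□p, w0   [¬→-rule on 2]
6. ¬(¬p ∧ q), w0   [□-rule on 3 via w0Rw0]
7. ¬q, w0   [¬∧-rule on 6 (branches; this branch)]
8. □p, w1   [◇-rule on 4: fresh world w1, w0Rw1]
9. ¬(¬p ∧ q), w1   [□-rule on 3 via w0Rw1]
10. p, w0   [□-rule on 8 via w1Rw0]
11. p, w1   [□-rule on 8 via w1Rw1]
12. ¬q, w1   [¬∧-rule on 9 (branches; this branch)]
13. ¬p, w2   [¬□-rule on 5: fresh world w2, w0Rw2]
14. ¬(¬p ∧ q), w2   [□-rule on 3 via w0Rw2]
15. p, w2   [□-rule on 8 via w1Rw2]
Accessibility: w0Rw0, w0Rw1, w0Rw2, w1Rw0, w1Rw1, w1Rw2, w2Rw0, w2Rw1, w2Rw2
Branch closes: p and ¬p both at w2.
Every branch closes (one shown): unsatisfiable in S5.
S4-tableau for the formula:
1. ¬(◇□p → □p) ∧ □¬(¬p ∧ q), w0
2. ¬(◇□p → □p), w0   [∧-rule on 1]
3. □¬(¬p ∧ q), w0   [∧-rule on 1]
4. ◇□p, w0   [¬→-rule on 2]
5. ¬□p, w0   [¬→-rule on 2]
6. ¬(¬p ∧ q), w0   [□-rule on 3 via w0Rw0]
7. ¬q, w0   [¬∧-rule on 6 (branches; this branch)]
8. □p, w1   [◇-rule on 4: fresh world w1, w0Rw1]
9. ¬(¬p ∧ q), w1   [□-rule on 3 via w0Rw1]
10. p, w1   [□-rule on 8 via w1Rw1]
11. ¬q, w1   [¬∧-rule on 9 (branches; this branch)]
12. ¬p, w2   [¬□-rule on 5: fresh world w2, w0Rw2]
13. ¬(¬p ∧ q), w2   [□-rule on 3 via w0Rw2]
14. ¬q, w2   [¬∧-rule on 13 (branches; this branch)]
Accessibility: w0Rw0, w0Rw1, w0Rw2, w1Rw1, w2Rw2
Complete open branch: satisfiable in S4, hence also in K, T (this S4-model is also a K-model and a T-model).

K, T, S4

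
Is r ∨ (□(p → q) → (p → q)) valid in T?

Yes, valid

Tableau for the negation ¬(r ∨ (□(p → q) → (p → q))):
1. ¬(r ∨ (□(p → q) → (p → q))), 0
2. ¬r, 0   [¬∨-rule on 1]
3. ¬(□(p → q) → (p → q)), 0   [¬∨-rule on 1]
4. □(p → q), 0   [¬→-rule on 3]
5. ¬(p → q), 0   [¬→-rule on 3]
6. p, 0   [¬→-rule on 5]
7. ¬q, 0   [¬→-rule on 5]
8. p → q, 0   [□-rule on 4 via 0R0]
9. q, 0   [→-rule on 8 (branches; this branch)]
Accessibility: 0R0
Branch closes: q and ¬q both at 0.
All branches of the negation close; one closing branch shown above.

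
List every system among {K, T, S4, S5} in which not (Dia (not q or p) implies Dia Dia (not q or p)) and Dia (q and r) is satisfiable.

K

K-tableau for the formula:
1. not (Dia (not q or p) implies Dia Dia (not q or p)) and Dia (q and r), 0
2. not (Dia (not q or p) implies Dia Dia (not q or p)), 0
3. Dia (q and r), 0
4. Dia (not q or p), 0
5. not Dia Dia (not q or p), 0
6. q and r, 1
7. q, 1
8. r, 1
9. not Dia (not q or p), 1
10. not q or p, 2
11. not Dia (not q or p), 2
12. p, 2
Accessibility: 0R1, 0R2
Complete open branch: satisfiable in K.
T-tableau for the formula:
1. not (Dia (not q or p) implies Dia Dia (not q or p)) and Dia (q and r), 0
2. not (Dia (not q or p) implies Dia Dia (not q or p)), 0
3. Dia (q and r), 0
4. Dia (not q or p), 0
5. not Dia Dia (not q or p), 0
6. not Dia (not q or p), 0
7. not (not q or p), 0
8. q, 0
9. not p, 0
10. q and r, 1
11. q, 1
12. r, 1
13. not Dia (not q or p), 1
14. not (not q or p), 1
15. not p, 1
16. not q or p, 2
17. not Dia (not q or p), 2
18. not (not q or p), 2
19. q, 2
20. not p, 2
21. p, 2
Accessibility: 0R0, 0R1, 0R2, 1R1, 2R2
Branch closes: p and not p both at 2.
Every branch closes (one shown): unsatisfiable in T, hence also in S4, S5 (every S4/S5-frame is a T-frame).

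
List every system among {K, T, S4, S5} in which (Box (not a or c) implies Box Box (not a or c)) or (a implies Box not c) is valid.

S4, S5

T-tableau for the negation not ((Box (not a or c) implies Box Box (not a or c)) or (a implies Box not c)):
1. not ((Box (not a or c) implies Box Box (not a or c)) or (a implies Box not c)), u
2. not (Box (not a or c) implies Box Box (not a or c)), u
3. not (a implies Box not c), u
4. Box (not a or c), u
5. not Box Box (not a or c), u
6. a, u
7. not Box not c, u
8. not a or c, u
9. c, u
10. not Box (not a or c), v
11. not a or c, v
12. c, v
13. c, w
14. not a or c, w
15. not (not a or c), x
16. a, x
17. not c, x
Accessibility: uRu, uRv, uRw, vRv, vRx, wRw, xRx
Complete open branch: countermodel on a T-frame, so not valid in T, nor in K (the same frame is also a K-frame).
S4-tableau for the negation not ((Box (not a or c) implies Box Box (not a or c)) or (a implies Box not c)):
1. not ((Box (not a or c) implies Box Box (not a or c)) or (a implies Box not c)), u
2. not (Box (not a or c) implies Box Box (not a or c)), u
3. not (a implies Box not c), u
4. Box (not a or c), u
5. not Box Box (not a or c), u
6. a, u
7. not Box not c, u
8. not a or c, u
9. c, u
10. not Box (not a or c), v
11. not a or c, v
12. c, v
13. c, w
14. not a or c, w
15. not (not a or c), x
16. a, x
17. not c, x
18. not a or c, x
19. c, x
Accessibility: uRu, uRv, uRw, uRx, vRv, vRx, wRw, xRx
Branch closes: c and not c both at x.
Every branch closes (one shown): valid in S4, hence also in S5 (every theorem of S4 is a theorem of S5).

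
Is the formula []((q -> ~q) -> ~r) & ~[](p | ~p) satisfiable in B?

1. []((q -> ~q) -> ~r) & ~[](p | ~p), u
2. []((q -> ~q) -> ~r), u   [&-rule on 1]
3. ~[](p | ~p), u   [&-rule on 1]
4. (q -> ~q) -> ~r, u   [[]-rule on 2 via uRu]
5. ~(q -> ~q), u   [->-rule on 4 (branches; this branch)]
6. q, u   [~->-rule on 5]
7. ~(p | ~p), v   [~[]-rule on 3: fresh world v, uRv]
8. ~p, v   [~|-rule on 7]
9. p, v   [~|-rule on 7]
Accessibility: uRu, uRv, vRu, vRv
Branch closes: p and ~p both at v.
Every branch closes; the branch above is one of them.

No, unsatisfiable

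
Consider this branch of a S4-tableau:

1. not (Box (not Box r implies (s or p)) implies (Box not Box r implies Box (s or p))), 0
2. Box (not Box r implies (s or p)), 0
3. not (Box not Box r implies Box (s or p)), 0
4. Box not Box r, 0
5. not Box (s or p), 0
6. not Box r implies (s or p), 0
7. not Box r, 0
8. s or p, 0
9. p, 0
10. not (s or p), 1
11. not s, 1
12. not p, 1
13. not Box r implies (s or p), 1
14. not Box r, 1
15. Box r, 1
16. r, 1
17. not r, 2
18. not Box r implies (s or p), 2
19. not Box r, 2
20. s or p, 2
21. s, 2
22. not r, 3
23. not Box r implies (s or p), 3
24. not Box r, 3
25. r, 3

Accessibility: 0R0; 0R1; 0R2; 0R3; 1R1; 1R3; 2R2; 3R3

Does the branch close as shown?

Both r and not r appear at 3.

Closed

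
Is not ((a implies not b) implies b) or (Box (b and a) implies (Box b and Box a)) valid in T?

Tableau for the negation not (not ((a implies not b) implies b) or (Box (b and a) implies (Box b and Box a))):
1. not (not ((a implies not b) implies b) or (Box (b and a) implies (Box b and Box a))), 0
2. (a implies not b) implies b, 0
3. not (Box (b and a) implies (Box b and Box a)), 0
4. Box (b and a), 0
5. not (Box b and Box a), 0
6. b and a, 0
7. b, 0
8. a, 0
9. not (a implies not b), 0
10. not Box a, 0
11. not a, 1
12. b and a, 1
13. b, 1
14. a, 1
Accessibility: 0R0, 0R1, 1R1
Branch closes: a and not a both at 1.
Every branch of the negation's tableau closes; the branch above is one of them.

Yes, valid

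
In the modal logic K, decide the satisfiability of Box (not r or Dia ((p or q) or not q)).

1. Box (not r or Dia ((p or q) or not q)), 0

Satisfiable (open branch found)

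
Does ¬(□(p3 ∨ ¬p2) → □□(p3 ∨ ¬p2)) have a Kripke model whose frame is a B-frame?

Satisfiable

1. ¬(□(p3 ∨ ¬p2) → □□(p3 ∨ ¬p2)), w0
2. □(p3 ∨ ¬p2), w0   [¬→-rule on 1]
3. ¬□□(p3 ∨ ¬p2), w0   [¬→-rule on 1]
4. p3 ∨ ¬p2, w0   [□-rule on 2 via w0Rw0]
5. ¬p2, w0   [∨-rule on 4 (branches; this branch)]
6. ¬□(p3 ∨ ¬p2), w1   [¬□-rule on 3: fresh world w1, w0Rw1]
7. p3 ∨ ¬p2, w1   [□-rule on 2 via w0Rw1]
8. ¬p2, w1   [∨-rule on 7 (branches; this branch)]
9. ¬(p3 ∨ ¬p2), w2   [¬□-rule on 6: fresh world w2, w1Rw2]
10. ¬p3, w2   [¬∨-rule on 9]
11. p2, w2   [¬∨-rule on 9]
Accessibility: w0Rw0, w0Rw1, w1Rw0, w1Rw1, w1Rw2, w2Rw1, w2Rw2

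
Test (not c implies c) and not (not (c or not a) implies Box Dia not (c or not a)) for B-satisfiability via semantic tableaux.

1. (not c implies c) and not (not (c or not a) implies Box Dia not (c or not a)), w0
2. not c implies c, w0
3. not (not (c or not a) implies Box Dia not (c or not a)), w0
4. not (c or not a), w0
5. not Box Dia not (c or not a), w0
6. not c, w0
7. a, w0
8. c, w0
Accessibility: w0Rw0
Branch closes: c and not c both at w0.
Every branch closes; the branch above is one of them.

No, unsatisfiable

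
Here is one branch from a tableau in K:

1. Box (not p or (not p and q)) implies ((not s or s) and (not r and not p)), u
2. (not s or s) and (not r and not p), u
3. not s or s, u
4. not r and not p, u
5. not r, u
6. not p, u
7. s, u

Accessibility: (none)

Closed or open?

Open

There is no literal clash: for every atom and world, at most one sign appears.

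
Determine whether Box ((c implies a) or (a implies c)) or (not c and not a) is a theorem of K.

Tableau for the negation not (Box ((c implies a) or (a implies c)) or (not c and not a)):
1. not (Box ((c implies a) or (a implies c)) or (not c and not a)), w0
2. not Box ((c implies a) or (a implies c)), w0
3. not (not c and not a), w0
4. a, w0
5. not ((c implies a) or (a implies c)), w1
6. not (c implies a), w1
7. not (a implies c), w1
8. c, w1
9. not a, w1
10. a, w1
11. not c, w1
Accessibility: w0Rw1
Branch closes: a and not a both at w1.
All branches of the negation close; one closing branch shown above.

Valid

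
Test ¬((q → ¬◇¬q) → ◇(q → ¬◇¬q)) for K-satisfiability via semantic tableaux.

Satisfiable (open branch found)

1. ¬((q → ¬◇¬q) → ◇(q → ¬◇¬q)), 0
2. q → ¬◇¬q, 0
3. ¬◇(q → ¬◇¬q), 0
4. ¬◇¬q, 0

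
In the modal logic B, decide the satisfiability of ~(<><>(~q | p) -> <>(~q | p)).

Satisfiable

1. ~(<><>(~q | p) -> <>(~q | p)), 0
2. <><>(~q | p), 0
3. ~<>(~q | p), 0
4. ~(~q | p), 0
5. q, 0
6. ~p, 0
7. <>(~q | p), 1
8. ~(~q | p), 1
9. q, 1
10. ~p, 1
11. ~q | p, 2
12. p, 2
Accessibility: 0R0, 0R1, 1R0, 1R1, 1R2, 2R1, 2R2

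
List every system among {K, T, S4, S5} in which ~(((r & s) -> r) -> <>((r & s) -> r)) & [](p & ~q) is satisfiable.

K-tableau for the formula:
1. ~(((r & s) -> r) -> <>((r & s) -> r)) & [](p & ~q), u
2. ~(((r & s) -> r) -> <>((r & s) -> r)), u
3. [](p & ~q), u
4. (r & s) -> r, u
5. ~<>((r & s) -> r), u
6. r, u
Complete open branch: satisfiable in K.
T-tableau for the formula:
1. ~(((r & s) -> r) -> <>((r & s) -> r)) & [](p & ~q), u
2. ~(((r & s) -> r) -> <>((r & s) -> r)), u
3. [](p & ~q), u
4. (r & s) -> r, u
5. ~<>((r & s) -> r), u
6. p & ~q, u
7. p, u
8. ~q, u
9. ~((r & s) -> r), u
10. r & s, u
11. ~r, u
12. r, u
13. s, u
Accessibility: uRu
Branch closes: r and ~r both at u.
Every branch closes (one shown): unsatisfiable in T, hence also in S4, S5 (every S4/S5-frame is a T-frame).

K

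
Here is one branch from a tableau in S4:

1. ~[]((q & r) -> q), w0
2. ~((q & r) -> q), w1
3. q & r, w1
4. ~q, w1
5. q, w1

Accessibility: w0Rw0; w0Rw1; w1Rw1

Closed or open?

Closed

Both q and ~q appear at w1.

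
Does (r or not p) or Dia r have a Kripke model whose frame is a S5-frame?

1. (r or not p) or Dia r, 0
2. Dia r, 0   [or-rule on 1 (branches; this branch)]
3. r, 1   [Dia-rule on 2: fresh world 1, 0R1]
Accessibility: 0R0, 0R1, 1R0, 1R1

Satisfiable (open branch found)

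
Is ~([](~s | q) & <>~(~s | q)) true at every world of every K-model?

Valid in K

Tableau for the negation [](~s | q) & <>~(~s | q):
1. [](~s | q) & <>~(~s | q), 0
2. [](~s | q), 0
3. <>~(~s | q), 0
4. ~(~s | q), 1
5. s, 1
6. ~q, 1
7. ~s | q, 1
8. q, 1
Accessibility: 0R1
Branch closes: q and ~q both at 1.
Every branch of the negation's tableau closes; the branch above is one of them.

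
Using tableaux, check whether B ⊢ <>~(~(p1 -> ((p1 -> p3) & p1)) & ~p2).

Invalid (countermodel exists)

Tableau for the negation ~<>~(~(p1 -> ((p1 -> p3) & p1)) & ~p2):
1. ~<>~(~(p1 -> ((p1 -> p3) & p1)) & ~p2), w0
2. ~(p1 -> ((p1 -> p3) & p1)) & ~p2, w0   [~<>-rule on 1 via w0Rw0]
3. ~(p1 -> ((p1 -> p3) & p1)), w0   [&-rule on 2]
4. ~p2, w0   [&-rule on 2]
5. p1, w0   [~->-rule on 3]
6. ~((p1 -> p3) & p1), w0   [~->-rule on 3]
7. ~(p1 -> p3), w0   [~&-rule on 6 (branches; this branch)]
8. ~p3, w0   [~->-rule on 7]
Accessibility: w0Rw0
The negation has an open branch (countermodel exists).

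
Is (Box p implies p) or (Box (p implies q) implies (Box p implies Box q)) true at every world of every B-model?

Yes, valid

Tableau for the negation not ((Box p implies p) or (Box (p implies q) implies (Box p implies Box q))):
1. not ((Box p implies p) or (Box (p implies q) implies (Box p implies Box q))), 0
2. not (Box p implies p), 0
3. not (Box (p implies q) implies (Box p implies Box q)), 0
4. Box p, 0
5. not p, 0
6. Box (p implies q), 0
7. not (Box p implies Box q), 0
8. not Box q, 0
9. p, 0
Accessibility: 0R0
Branch closes: p and not p both at 0.
All branches of the negation close; one closing branch shown above.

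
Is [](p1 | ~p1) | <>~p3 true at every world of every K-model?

Tableau for the negation ~([](p1 | ~p1) | <>~p3):
1. ~([](p1 | ~p1) | <>~p3), w0
2. ~[](p1 | ~p1), w0   [~|-rule on 1]
3. ~<>~p3, w0   [~|-rule on 1]
4. ~(p1 | ~p1), w1   [~[]-rule on 2: fresh world w1, w0Rw1]
5. ~p1, w1   [~|-rule on 4]
6. p1, w1   [~|-rule on 4]
Accessibility: w0Rw1
Branch closes: p1 and ~p1 both at w1.
Every branch of the negation's tableau closes; the branch above is one of them.

Valid in K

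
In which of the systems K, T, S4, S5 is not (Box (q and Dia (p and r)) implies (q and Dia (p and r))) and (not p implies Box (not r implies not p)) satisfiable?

K

T-tableau for the formula:
1. not (Box (q and Dia (p and r)) implies (q and Dia (p and r))) and (not p implies Box (not r implies not p)), w0
2. not (Box (q and Dia (p and r)) implies (q and Dia (p and r))), w0
3. not p implies Box (not r implies not p), w0
4. Box (q and Dia (p and r)), w0
5. not (q and Dia (p and r)), w0
6. q and Dia (p and r), w0
7. q, w0
8. Dia (p and r), w0
9. Box (not r implies not p), w0
10. not r implies not p, w0
11. not Dia (p and r), w0
12. not (p and r), w0
13. not p, w0
14. not r, w0
15. p and r, w1
16. p, w1
17. r, w1
18. q and Dia (p and r), w1
19. q, w1
20. Dia (p and r), w1
21. not r implies not p, w1
22. not (p and r), w1
23. not r, w1
Accessibility: w0Rw0, w0Rw1, w1Rw1
Branch closes: r and not r both at w1.
Every branch closes (one shown): unsatisfiable in T, hence also in S4, S5 (every S4/S5-frame is a T-frame).
K-tableau for the formula:
1. not (Box (q and Dia (p and r)) implies (q and Dia (p and r))) and (not p implies Box (not r implies not p)), w0
2. not (Box (q and Dia (p and r)) implies (q and Dia (p and r))), w0
3. not p implies Box (not r implies not p), w0
4. Box (q and Dia (p and r)), w0
5. not (q and Dia (p and r)), w0
6. Box (not r implies not p), w0
7. not Dia (p and r), w0
Complete open branch: satisfiable in K.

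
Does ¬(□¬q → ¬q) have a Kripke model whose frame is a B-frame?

1. ¬(□¬q → ¬q), 0
2. □¬q, 0   [¬→-rule on 1]
3. q, 0   [¬→-rule on 1]
4. ¬q, 0   [□-rule on 2 via 0R0]
Accessibility: 0R0
Branch closes: q and ¬q both at 0.
Every branch closes; the branch above is one of them.

No, unsatisfiable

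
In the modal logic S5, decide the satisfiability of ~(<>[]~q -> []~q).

1. ~(<>[]~q -> []~q), 0
2. <>[]~q, 0
3. ~[]~q, 0
4. []~q, 1
5. ~q, 0
6. ~q, 1
7. q, 2
8. ~q, 2
Accessibility: 0R0, 0R1, 0R2, 1R0, 1R1, 1R2, 2R0, 2R1, 2R2
Branch closes: q and ~q both at 2.
All branches of the tableau close; one closing branch shown above.

No, unsatisfiable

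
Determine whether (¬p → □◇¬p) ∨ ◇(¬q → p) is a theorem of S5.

Tableau for the negation ¬((¬p → □◇¬p) ∨ ◇(¬q → p)):
1. ¬((¬p → □◇¬p) ∨ ◇(¬q → p)), w0
2. ¬(¬p → □◇¬p), w0
3. ¬◇(¬q → p), w0
4. ¬p, w0
5. ¬□◇¬p, w0
6. ¬(¬q → p), w0
7. ¬q, w0
8. ¬◇¬p, w1
9. ¬(¬q → p), w1
10. ¬q, w1
11. ¬p, w1
12. p, w0
Accessibility: w0Rw0, w0Rw1, w1Rw0, w1Rw1
Branch closes: p and ¬p both at w0.
Every branch of the negation's tableau closes; the branch above is one of them.

Yes, valid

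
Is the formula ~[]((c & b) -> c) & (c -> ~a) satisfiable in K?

1. ~[]((c & b) -> c) & (c -> ~a), w0
2. ~[]((c & b) -> c), w0
3. c -> ~a, w0
4. ~a, w0
5. ~((c & b) -> c), w1
6. c & b, w1
7. ~c, w1
8. c, w1
9. b, w1
Accessibility: w0Rw1
Branch closes: c and ~c both at w1.
Every branch closes; the branch above is one of them.

Unsatisfiable (every branch closes)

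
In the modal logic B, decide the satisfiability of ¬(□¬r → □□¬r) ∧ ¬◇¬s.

1. ¬(□¬r → □□¬r) ∧ ¬◇¬s, u
2. ¬(□¬r → □□¬r), u
3. ¬◇¬s, u
4. □¬r, u
5. ¬□□¬r, u
6. s, u
7. ¬r, u
8. ¬□¬r, v
9. s, v
10. ¬r, v
11. r, w
Accessibility: uRu, uRv, vRu, vRv, vRw, wRv, wRw

Satisfiable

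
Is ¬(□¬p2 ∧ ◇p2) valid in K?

Yes, valid

Tableau for the negation □¬p2 ∧ ◇p2:
1. □¬p2 ∧ ◇p2, w0
2. □¬p2, w0
3. ◇p2, w0
4. p2, w1
5. ¬p2, w1
Accessibility: w0Rw1
Branch closes: p2 and ¬p2 both at w1.
All branches of the negation close; one closing branch shown above.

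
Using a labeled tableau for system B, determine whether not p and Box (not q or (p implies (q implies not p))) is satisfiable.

1. not p and Box (not q or (p implies (q implies not p))), w0
2. not p, w0   [and-rule on 1]
3. Box (not q or (p implies (q implies not p))), w0   [and-rule on 1]
4. not q or (p implies (q implies not p)), w0   [Box-rule on 3 via w0Rw0]
5. p implies (q implies not p), w0   [or-rule on 4 (branches; this branch)]
6. q implies not p, w0   [implies-rule on 5 (branches; this branch)]
Accessibility: w0Rw0

Satisfiable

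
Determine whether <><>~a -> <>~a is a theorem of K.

Invalid (countermodel exists)

Tableau for the negation ~(<><>~a -> <>~a):
1. ~(<><>~a -> <>~a), w0
2. <><>~a, w0
3. ~<>~a, w0
4. <>~a, w1
5. a, w1
6. ~a, w2
Accessibility: w0Rw1, w1Rw2
The negation has an open branch (countermodel exists).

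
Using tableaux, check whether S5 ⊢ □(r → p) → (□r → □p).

Tableau for the negation ¬(□(r → p) → (□r → □p)):
1. ¬(□(r → p) → (□r → □p)), u
2. □(r → p), u
3. ¬(□r → □p), u
4. □r, u
5. ¬□p, u
6. r → p, u
7. r, u
8. p, u
9. ¬p, v
10. r → p, v
11. r, v
12. p, v
Accessibility: uRu, uRv, vRu, vRv
Branch closes: p and ¬p both at v.
Every branch of the negation's tableau closes; the branch above is one of them.

Yes, valid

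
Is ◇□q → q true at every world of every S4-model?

Tableau for the negation ¬(◇□q → q):
1. ¬(◇□q → q), 0
2. ◇□q, 0
3. ¬q, 0
4. □q, 1
5. q, 1
Accessibility: 0R0, 0R1, 1R1
The negation has an open branch (countermodel exists).

Invalid (countermodel exists)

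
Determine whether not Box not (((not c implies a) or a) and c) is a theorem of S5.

No, not valid

Tableau for the negation Box not (((not c implies a) or a) and c):
1. Box not (((not c implies a) or a) and c), u
2. not (((not c implies a) or a) and c), u   [Box-rule on 1 via uRu]
3. not c, u   [neg-and-rule on 2 (branches; this branch)]
Accessibility: uRu
The negation has an open branch (countermodel exists).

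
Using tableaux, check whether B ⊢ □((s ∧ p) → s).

Valid in B

Tableau for the negation ¬□((s ∧ p) → s):
1. ¬□((s ∧ p) → s), w0
2. ¬((s ∧ p) → s), w1
3. s ∧ p, w1
4. ¬s, w1
5. s, w1
6. p, w1
Accessibility: w0Rw0, w0Rw1, w1Rw0, w1Rw1
Branch closes: s and ¬s both at w1.
All branches of the negation close; one closing branch shown above.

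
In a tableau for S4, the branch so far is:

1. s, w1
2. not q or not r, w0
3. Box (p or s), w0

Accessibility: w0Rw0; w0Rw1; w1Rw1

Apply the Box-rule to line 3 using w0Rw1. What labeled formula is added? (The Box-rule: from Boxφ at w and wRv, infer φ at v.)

p or s, w1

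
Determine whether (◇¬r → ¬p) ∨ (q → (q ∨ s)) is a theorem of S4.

Yes, valid

Tableau for the negation ¬((◇¬r → ¬p) ∨ (q → (q ∨ s))):
1. ¬((◇¬r → ¬p) ∨ (q → (q ∨ s))), u
2. ¬(◇¬r → ¬p), u
3. ¬(q → (q ∨ s)), u
4. ◇¬r, u
5. p, u
6. q, u
7. ¬(q ∨ s), u
8. ¬q, u
9. ¬s, u
Accessibility: uRu
Branch closes: q and ¬q both at u.
All branches of the negation close; one closing branch shown above.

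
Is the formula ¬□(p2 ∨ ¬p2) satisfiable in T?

1. ¬□(p2 ∨ ¬p2), w0
2. ¬(p2 ∨ ¬p2), w1
3. ¬p2, w1
4. p2, w1
Accessibility: w0Rw0, w0Rw1, w1Rw1
Branch closes: p2 and ¬p2 both at w1.
Every branch closes; the branch above is one of them.

Unsatisfiable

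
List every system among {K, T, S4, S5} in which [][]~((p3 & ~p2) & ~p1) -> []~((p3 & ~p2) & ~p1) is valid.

T, S4, S5

T-tableau for the negation ~([][]~((p3 & ~p2) & ~p1) -> []~((p3 & ~p2) & ~p1)):
1. ~([][]~((p3 & ~p2) & ~p1) -> []~((p3 & ~p2) & ~p1)), w0
2. [][]~((p3 & ~p2) & ~p1), w0
3. ~[]~((p3 & ~p2) & ~p1), w0
4. []~((p3 & ~p2) & ~p1), w0
5. ~((p3 & ~p2) & ~p1), w0
6. ~(p3 & ~p2), w0
7. p2, w0
8. (p3 & ~p2) & ~p1, w1
9. p3 & ~p2, w1
10. ~p1, w1
11. p3, w1
12. ~p2, w1
13. []~((p3 & ~p2) & ~p1), w1
14. ~((p3 & ~p2) & ~p1), w1
15. ~(p3 & ~p2), w1
16. p2, w1
Accessibility: w0Rw0, w0Rw1, w1Rw1
Branch closes: p2 and ~p2 both at w1.
Every branch closes (one shown): valid in T, hence also in S4, S5 (every theorem of T is a theorem of S4 and S5).
K-tableau for the negation ~([][]~((p3 & ~p2) & ~p1) -> []~((p3 & ~p2) & ~p1)):
1. ~([][]~((p3 & ~p2) & ~p1) -> []~((p3 & ~p2) & ~p1)), w0
2. [][]~((p3 & ~p2) & ~p1), w0
3. ~[]~((p3 & ~p2) & ~p1), w0
4. (p3 & ~p2) & ~p1, w1
5. p3 & ~p2, w1
6. ~p1, w1
7. p3, w1
8. ~p2, w1
9. []~((p3 & ~p2) & ~p1), w1
Accessibility: w0Rw1
Complete open branch: countermodel on a K-frame, so not valid in K.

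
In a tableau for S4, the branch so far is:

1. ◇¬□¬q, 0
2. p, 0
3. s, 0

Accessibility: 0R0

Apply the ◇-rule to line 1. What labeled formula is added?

a fresh world 1 with 0R1, and ¬□¬q at 1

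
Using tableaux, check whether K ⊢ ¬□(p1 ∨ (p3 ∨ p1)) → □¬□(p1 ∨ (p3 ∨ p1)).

Not valid

Tableau for the negation ¬(¬□(p1 ∨ (p3 ∨ p1)) → □¬□(p1 ∨ (p3 ∨ p1))):
1. ¬(¬□(p1 ∨ (p3 ∨ p1)) → □¬□(p1 ∨ (p3 ∨ p1))), 0
2. ¬□(p1 ∨ (p3 ∨ p1)), 0
3. ¬□¬□(p1 ∨ (p3 ∨ p1)), 0
4. ¬(p1 ∨ (p3 ∨ p1)), 1
5. ¬p1, 1
6. ¬(p3 ∨ p1), 1
7. ¬p3, 1
8. □(p1 ∨ (p3 ∨ p1)), 2
Accessibility: 0R1, 0R2
The negation has an open branch (countermodel exists).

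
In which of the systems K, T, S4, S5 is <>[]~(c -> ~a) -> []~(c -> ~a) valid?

S5

S4-tableau for the negation ~(<>[]~(c -> ~a) -> []~(c -> ~a)):
1. ~(<>[]~(c -> ~a) -> []~(c -> ~a)), 0
2. <>[]~(c -> ~a), 0
3. ~[]~(c -> ~a), 0
4. []~(c -> ~a), 1
5. ~(c -> ~a), 1
6. c, 1
7. a, 1
8. c -> ~a, 2
9. ~a, 2
Accessibility: 0R0, 0R1, 0R2, 1R1, 2R2
Complete open branch: countermodel on an S4-frame, so not valid in S4, nor in K, T (the same frame is also a K-frame and a T-frame).
S5-tableau for the negation ~(<>[]~(c -> ~a) -> []~(c -> ~a)):
1. ~(<>[]~(c -> ~a) -> []~(c -> ~a)), 0
2. <>[]~(c -> ~a), 0
3. ~[]~(c -> ~a), 0
4. []~(c -> ~a), 1
5. ~(c -> ~a), 0
6. c, 0
7. a, 0
8. ~(c -> ~a), 1
9. c, 1
10. a, 1
11. c -> ~a, 2
12. ~(c -> ~a), 2
13. c, 2
14. a, 2
15. ~a, 2
Accessibility: 0R0, 0R1, 0R2, 1R0, 1R1, 1R2, 2R0, 2R1, 2R2
Branch closes: a and ~a both at 2.
Every branch closes (one shown): valid in S5.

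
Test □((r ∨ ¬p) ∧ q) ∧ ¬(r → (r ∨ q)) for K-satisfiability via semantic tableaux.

1. □((r ∨ ¬p) ∧ q) ∧ ¬(r → (r ∨ q)), u
2. □((r ∨ ¬p) ∧ q), u   [∧-rule on 1]
3. ¬(r → (r ∨ q)), u   [∧-rule on 1]
4. r, u   [¬→-rule on 3]
5. ¬(r ∨ q), u   [¬→-rule on 3]
6. ¬r, u   [¬∨-rule on 5]
7. ¬q, u   [¬∨-rule on 5]
Branch closes: r and ¬r both at u.
Every branch closes; the branch above is one of them.

No, unsatisfiable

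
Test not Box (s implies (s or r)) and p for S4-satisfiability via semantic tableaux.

Unsatisfiable (every branch closes)

1. not Box (s implies (s or r)) and p, 0
2. not Box (s implies (s or r)), 0   [and-rule on 1]
3. p, 0   [and-rule on 1]
4. not (s implies (s or r)), 1   [neg-Box-rule on 2: fresh world 1, 0R1]
5. s, 1   [neg-implies-rule on 4]
6. not (s or r), 1   [neg-implies-rule on 4]
7. not s, 1   [neg-or-rule on 6]
8. not r, 1   [neg-or-rule on 6]
Accessibility: 0R0, 0R1, 1R1
Branch closes: s and not s both at 1.
All branches of the tableau close; one closing branch shown above.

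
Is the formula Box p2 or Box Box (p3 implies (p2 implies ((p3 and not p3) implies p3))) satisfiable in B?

1. Box p2 or Box Box (p3 implies (p2 implies ((p3 and not p3) implies p3))), w0
2. Box Box (p3 implies (p2 implies ((p3 and not p3) implies p3))), w0
3. Box (p3 implies (p2 implies ((p3 and not p3) implies p3))), w0
4. p3 implies (p2 implies ((p3 and not p3) implies p3)), w0
5. p2 implies ((p3 and not p3) implies p3), w0
6. (p3 and not p3) implies p3, w0
7. p3, w0
Accessibility: w0Rw0

Satisfiable (open branch found)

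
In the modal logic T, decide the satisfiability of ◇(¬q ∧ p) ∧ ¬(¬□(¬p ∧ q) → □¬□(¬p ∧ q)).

1. ◇(¬q ∧ p) ∧ ¬(¬□(¬p ∧ q) → □¬□(¬p ∧ q)), 0
2. ◇(¬q ∧ p), 0
3. ¬(¬□(¬p ∧ q) → □¬□(¬p ∧ q)), 0
4. ¬□(¬p ∧ q), 0
5. ¬□¬□(¬p ∧ q), 0
6. ¬q ∧ p, 1
7. ¬q, 1
8. p, 1
9. ¬(¬p ∧ q), 2
10. ¬q, 2
11. □(¬p ∧ q), 3
12. ¬p ∧ q, 3
13. ¬p, 3
14. q, 3
Accessibility: 0R0, 0R1, 0R2, 0R3, 1R1, 2R2, 3R3

Satisfiable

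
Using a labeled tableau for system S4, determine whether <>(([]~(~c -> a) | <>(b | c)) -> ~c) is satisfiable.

1. <>(([]~(~c -> a) | <>(b | c)) -> ~c), w0
2. ([]~(~c -> a) | <>(b | c)) -> ~c, w1
3. ~c, w1
Accessibility: w0Rw0, w0Rw1, w1Rw1

Yes, satisfiable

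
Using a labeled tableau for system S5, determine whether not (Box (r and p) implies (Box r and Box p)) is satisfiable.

1. not (Box (r and p) implies (Box r and Box p)), u
2. Box (r and p), u
3. not (Box r and Box p), u
4. r and p, u
5. r, u
6. p, u
7. not Box p, u
8. not p, v
9. r and p, v
10. r, v
11. p, v
Accessibility: uRu, uRv, vRu, vRv
Branch closes: p and not p both at v.
Every branch closes; the branch above is one of them.

No, unsatisfiable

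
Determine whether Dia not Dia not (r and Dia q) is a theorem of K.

Tableau for the negation not Dia not Dia not (r and Dia q):
1. not Dia not Dia not (r and Dia q), w0
The negation has an open branch (countermodel exists).

No, not valid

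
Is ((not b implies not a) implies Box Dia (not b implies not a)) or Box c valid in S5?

Valid

Tableau for the negation not (((not b implies not a) implies Box Dia (not b implies not a)) or Box c):
1. not (((not b implies not a) implies Box Dia (not b implies not a)) or Box c), w0
2. not ((not b implies not a) implies Box Dia (not b implies not a)), w0
3. not Box c, w0
4. not b implies not a, w0
5. not Box Dia (not b implies not a), w0
6. not a, w0
7. not c, w1
8. not Dia (not b implies not a), w2
9. not (not b implies not a), w0
10. not b, w0
11. a, w0
Accessibility: w0Rw0, w0Rw1, w0Rw2, w1Rw0, w1Rw1, w1Rw2, w2Rw0, w2Rw1, w2Rw2
Branch closes: a and not a both at w0.
All branches of the negation close; one closing branch shown above.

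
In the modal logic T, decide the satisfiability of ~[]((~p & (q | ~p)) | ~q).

1. ~[]((~p & (q | ~p)) | ~q), w0
2. ~((~p & (q | ~p)) | ~q), w1
3. ~(~p & (q | ~p)), w1
4. q, w1
5. p, w1
Accessibility: w0Rw0, w0Rw1, w1Rw1

Satisfiable (open branch found)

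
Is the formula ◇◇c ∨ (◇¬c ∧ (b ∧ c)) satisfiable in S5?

1. ◇◇c ∨ (◇¬c ∧ (b ∧ c)), 0
2. ◇¬c ∧ (b ∧ c), 0   [∨-rule on 1 (branches; this branch)]
3. ◇¬c, 0   [∧-rule on 2]
4. b ∧ c, 0   [∧-rule on 2]
5. b, 0   [∧-rule on 4]
6. c, 0   [∧-rule on 4]
7. ¬c, 1   [◇-rule on 3: fresh world 1, 0R1]
Accessibility: 0R0, 0R1, 1R0, 1R1

Satisfiable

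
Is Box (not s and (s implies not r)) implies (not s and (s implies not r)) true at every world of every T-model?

Tableau for the negation not (Box (not s and (s implies not r)) implies (not s and (s implies not r))):
1. not (Box (not s and (s implies not r)) implies (not s and (s implies not r))), 0
2. Box (not s and (s implies not r)), 0
3. not (not s and (s implies not r)), 0
4. not s and (s implies not r), 0
5. not s, 0
6. s implies not r, 0
7. not (s implies not r), 0
8. s, 0
9. r, 0
Accessibility: 0R0
Branch closes: s and not s both at 0.
Every branch of the negation's tableau closes; the branch above is one of them.

Valid in T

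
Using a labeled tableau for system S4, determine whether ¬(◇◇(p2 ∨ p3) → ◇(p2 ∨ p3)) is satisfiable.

1. ¬(◇◇(p2 ∨ p3) → ◇(p2 ∨ p3)), 0
2. ◇◇(p2 ∨ p3), 0
3. ¬◇(p2 ∨ p3), 0
4. ¬(p2 ∨ p3), 0
5. ¬p2, 0
6. ¬p3, 0
7. ◇(p2 ∨ p3), 1
8. ¬(p2 ∨ p3), 1
9. ¬p2, 1
10. ¬p3, 1
11. p2 ∨ p3, 2
12. ¬(p2 ∨ p3), 2
13. ¬p2, 2
14. ¬p3, 2
15. p3, 2
Accessibility: 0R0, 0R1, 0R2, 1R1, 1R2, 2R2
Branch closes: p3 and ¬p3 both at 2.
All branches of the tableau close; one closing branch shown above.

Unsatisfiable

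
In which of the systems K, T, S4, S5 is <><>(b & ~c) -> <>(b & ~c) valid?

T-tableau for the negation ~(<><>(b & ~c) -> <>(b & ~c)):
1. ~(<><>(b & ~c) -> <>(b & ~c)), u
2. <><>(b & ~c), u   [~->-rule on 1]
3. ~<>(b & ~c), u   [~->-rule on 1]
4. ~(b & ~c), u   [~<>-rule on 3 via uRu]
5. c, u   [~&-rule on 4 (branches; this branch)]
6. <>(b & ~c), v   [<>-rule on 2: fresh world v, uRv]
7. ~(b & ~c), v   [~<>-rule on 3 via uRv]
8. c, v   [~&-rule on 7 (branches; this branch)]
9. b & ~c, w   [<>-rule on 6: fresh world w, vRw]
10. b, w   [&-rule on 9]
11. ~c, w   [&-rule on 9]
Accessibility: uRu, uRv, vRv, vRw, wRw
Complete open branch: countermodel on a T-frame, so not valid in T, nor in K (the same frame is also a K-frame).
S4-tableau for the negation ~(<><>(b & ~c) -> <>(b & ~c)):
1. ~(<><>(b & ~c) -> <>(b & ~c)), u
2. <><>(b & ~c), u   [~->-rule on 1]
3. ~<>(b & ~c), u   [~->-rule on 1]
4. ~(b & ~c), u   [~<>-rule on 3 via uRu]
5. c, u   [~&-rule on 4 (branches; this branch)]
6. <>(b & ~c), v   [<>-rule on 2: fresh world v, uRv]
7. ~(b & ~c), v   [~<>-rule on 3 via uRv]
8. c, v   [~&-rule on 7 (branches; this branch)]
9. b & ~c, w   [<>-rule on 6: fresh world w, vRw]
10. b, w   [&-rule on 9]
11. ~c, w   [&-rule on 9]
12. ~(b & ~c), w   [~<>-rule on 3 via uRw]
13. c, w   [~&-rule on 12 (branches; this branch)]
Accessibility: uRu, uRv, uRw, vRv, vRw, wRw
Branch closes: c and ~c both at w.
Every branch closes (one shown): valid in S4, hence also in S5 (every theorem of S4 is a theorem of S5).

S4, S5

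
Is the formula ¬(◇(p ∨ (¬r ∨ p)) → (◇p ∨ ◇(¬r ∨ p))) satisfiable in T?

1. ¬(◇(p ∨ (¬r ∨ p)) → (◇p ∨ ◇(¬r ∨ p))), 0
2. ◇(p ∨ (¬r ∨ p)), 0
3. ¬(◇p ∨ ◇(¬r ∨ p)), 0
4. ¬◇p, 0
5. ¬◇(¬r ∨ p), 0
6. ¬p, 0
7. ¬(¬r ∨ p), 0
8. r, 0
9. p ∨ (¬r ∨ p), 1
10. ¬p, 1
11. ¬(¬r ∨ p), 1
12. r, 1
13. ¬r ∨ p, 1
14. p, 1
Accessibility: 0R0, 0R1, 1R1
Branch closes: p and ¬p both at 1.
(One branch shown.) All branches close.

Unsatisfiable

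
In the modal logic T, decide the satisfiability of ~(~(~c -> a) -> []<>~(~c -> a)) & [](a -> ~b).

1. ~(~(~c -> a) -> []<>~(~c -> a)) & [](a -> ~b), w0
2. ~(~(~c -> a) -> []<>~(~c -> a)), w0   [&-rule on 1]
3. [](a -> ~b), w0   [&-rule on 1]
4. ~(~c -> a), w0   [~->-rule on 2]
5. ~[]<>~(~c -> a), w0   [~->-rule on 2]
6. ~c, w0   [~->-rule on 4]
7. ~a, w0   [~->-rule on 4]
8. a -> ~b, w0   [[]-rule on 3 via w0Rw0]
9. ~b, w0   [->-rule on 8 (branches; this branch)]
10. ~<>~(~c -> a), w1   [~[]-rule on 5: fresh world w1, w0Rw1]
11. a -> ~b, w1   [[]-rule on 3 via w0Rw1]
12. ~c -> a, w1   [~<>-rule on 10 via w1Rw1]
13. ~b, w1   [->-rule on 11 (branches; this branch)]
14. a, w1   [->-rule on 12 (branches; this branch)]
Accessibility: w0Rw0, w0Rw1, w1Rw1

Yes, satisfiable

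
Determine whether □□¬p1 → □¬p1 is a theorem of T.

Tableau for the negation ¬(□□¬p1 → □¬p1):
1. ¬(□□¬p1 → □¬p1), 0
2. □□¬p1, 0
3. ¬□¬p1, 0
4. □¬p1, 0
5. ¬p1, 0
6. p1, 1
7. □¬p1, 1
8. ¬p1, 1
Accessibility: 0R0, 0R1, 1R1
Branch closes: p1 and ¬p1 both at 1.
Every branch of the negation's tableau closes; the branch above is one of them.

Valid in T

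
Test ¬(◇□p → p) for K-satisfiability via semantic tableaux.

1. ¬(◇□p → p), 0
2. ◇□p, 0
3. ¬p, 0
4. □p, 1
Accessibility: 0R1

Satisfiable (open branch found)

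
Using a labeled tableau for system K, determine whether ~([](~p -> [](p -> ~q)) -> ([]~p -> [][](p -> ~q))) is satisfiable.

1. ~([](~p -> [](p -> ~q)) -> ([]~p -> [][](p -> ~q))), 0
2. [](~p -> [](p -> ~q)), 0
3. ~([]~p -> [][](p -> ~q)), 0
4. []~p, 0
5. ~[][](p -> ~q), 0
6. ~[](p -> ~q), 1
7. ~p -> [](p -> ~q), 1
8. ~p, 1
9. [](p -> ~q), 1
10. ~(p -> ~q), 2
11. p, 2
12. q, 2
13. p -> ~q, 2
14. ~q, 2
Accessibility: 0R1, 1R2
Branch closes: q and ~q both at 2.
(One branch shown.) All branches close.

No, unsatisfiable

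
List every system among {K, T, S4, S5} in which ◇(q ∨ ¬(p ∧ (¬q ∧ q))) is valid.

T-tableau for the negation ¬◇(q ∨ ¬(p ∧ (¬q ∧ q))):
1. ¬◇(q ∨ ¬(p ∧ (¬q ∧ q))), 0
2. ¬(q ∨ ¬(p ∧ (¬q ∧ q))), 0   [¬◇-rule on 1 via 0R0]
3. ¬q, 0   [¬∨-rule on 2]
4. p ∧ (¬q ∧ q), 0   [¬∨-rule on 2]
5. p, 0   [∧-rule on 4]
6. ¬q ∧ q, 0   [∧-rule on 4]
7. q, 0   [∧-rule on 6]
Accessibility: 0R0
Branch closes: q and ¬q both at 0.
Every branch closes (one shown): valid in T, hence also in S4, S5 (every theorem of T is a theorem of S4 and S5).
K-tableau for the negation ¬◇(q ∨ ¬(p ∧ (¬q ∧ q))):
1. ¬◇(q ∨ ¬(p ∧ (¬q ∧ q))), 0
Complete open branch: countermodel on a K-frame, so not valid in K.

T, S4, S5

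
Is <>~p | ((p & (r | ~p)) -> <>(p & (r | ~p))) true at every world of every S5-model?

Valid

Tableau for the negation ~(<>~p | ((p & (r | ~p)) -> <>(p & (r | ~p)))):
1. ~(<>~p | ((p & (r | ~p)) -> <>(p & (r | ~p)))), u
2. ~<>~p, u   [~|-rule on 1]
3. ~((p & (r | ~p)) -> <>(p & (r | ~p))), u   [~|-rule on 1]
4. p & (r | ~p), u   [~->-rule on 3]
5. ~<>(p & (r | ~p)), u   [~->-rule on 3]
6. p, u   [&-rule on 4]
7. r | ~p, u   [&-rule on 4]
8. ~(p & (r | ~p)), u   [~<>-rule on 5 via uRu]
9. r, u   [|-rule on 7 (branches; this branch)]
10. ~(r | ~p), u   [~&-rule on 8 (branches; this branch)]
11. ~r, u   [~|-rule on 10]
Accessibility: uRu
Branch closes: r and ~r both at u.
All branches of the negation close; one closing branch shown above.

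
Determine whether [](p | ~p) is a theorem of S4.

Tableau for the negation ~[](p | ~p):
1. ~[](p | ~p), u
2. ~(p | ~p), v   [~[]-rule on 1: fresh world v, uRv]
3. ~p, v   [~|-rule on 2]
4. p, v   [~|-rule on 2]
Accessibility: uRu, uRv, vRv
Branch closes: p and ~p both at v.
All branches of the negation close; one closing branch shown above.

Yes, valid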